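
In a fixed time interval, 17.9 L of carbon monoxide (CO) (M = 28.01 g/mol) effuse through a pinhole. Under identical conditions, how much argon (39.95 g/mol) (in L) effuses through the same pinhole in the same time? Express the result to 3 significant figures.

15.0 L

Using Graham's law: rate_Ar/rate_CO = √(M_CO/M_Ar) = √(28.01/39.95) = √0.7011 = 0.8373.
So the volume for Ar is 17.9 × 0.8373 = 15.0 L.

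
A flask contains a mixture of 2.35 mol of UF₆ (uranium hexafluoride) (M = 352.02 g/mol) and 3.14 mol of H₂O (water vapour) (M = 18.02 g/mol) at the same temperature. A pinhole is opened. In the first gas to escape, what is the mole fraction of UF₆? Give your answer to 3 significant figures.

The effusion rate of species i is ∝ p_i/√M_i ∝ n_i/√M_i.
Mole fraction of UF₆ in the effusate = (n_UF₆/√M_UF₆) / (n_UF₆/√M_UF₆ + n_H₂O/√M_H₂O)
= (2.35/√352.02) / (2.35/√352.02 + 3.14/√18.02) = 0.1253/(0.1253 + 0.7397) = 0.145.

0.145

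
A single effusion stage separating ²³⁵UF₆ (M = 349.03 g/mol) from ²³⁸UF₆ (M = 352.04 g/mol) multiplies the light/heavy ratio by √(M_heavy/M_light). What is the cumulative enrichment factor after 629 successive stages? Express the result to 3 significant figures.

14.9

After 629 stages the ratio has grown by (√(352.04/349.03))^629 = (352.04/349.03)^(629/2).
= 1.00862^(629/2) = 14.9.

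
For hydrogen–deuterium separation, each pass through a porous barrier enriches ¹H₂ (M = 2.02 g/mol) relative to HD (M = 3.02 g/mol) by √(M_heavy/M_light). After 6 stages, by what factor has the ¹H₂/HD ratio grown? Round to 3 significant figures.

3.34

Each stage multiplies the ratio by α = √(3.02/2.02), so after 6 stages the overall factor is α^6 = (3.02/2.02)^(6/2).
= 1.49505^3 = 3.34.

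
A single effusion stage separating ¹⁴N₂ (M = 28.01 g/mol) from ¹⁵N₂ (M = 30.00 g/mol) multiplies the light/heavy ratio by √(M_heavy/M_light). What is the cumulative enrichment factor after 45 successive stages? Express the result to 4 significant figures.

4.685

Each stage multiplies the ratio by α = √(30.00/28.01), so after 45 stages the overall factor is α^45 = (30.00/28.01)^(45/2).
= 1.07105^(45/2) = 4.685.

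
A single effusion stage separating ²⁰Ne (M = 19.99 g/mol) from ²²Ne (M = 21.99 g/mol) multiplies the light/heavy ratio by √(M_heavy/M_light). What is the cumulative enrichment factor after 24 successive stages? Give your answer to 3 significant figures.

Each stage multiplies the ratio by α = √(21.99/19.99), so after 24 stages the overall factor is α^24 = (21.99/19.99)^(24/2).
= 1.10005^12 = 3.14.

3.14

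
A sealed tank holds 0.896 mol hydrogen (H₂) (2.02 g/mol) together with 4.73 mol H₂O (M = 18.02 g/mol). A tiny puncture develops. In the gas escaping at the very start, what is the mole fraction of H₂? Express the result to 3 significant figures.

0.361

Each component's effusion rate ∝ (its partial pressure)·(1/√M) ∝ n_i/√M_i.
So x_H₂ in the escaping gas = (n_H₂/√M_H₂) / Σ(n_i/√M_i)
= (0.896/√2.02) / (0.896/√2.02 + 4.73/√18.02) = 0.6304/(0.6304 + 1.114) = 0.361.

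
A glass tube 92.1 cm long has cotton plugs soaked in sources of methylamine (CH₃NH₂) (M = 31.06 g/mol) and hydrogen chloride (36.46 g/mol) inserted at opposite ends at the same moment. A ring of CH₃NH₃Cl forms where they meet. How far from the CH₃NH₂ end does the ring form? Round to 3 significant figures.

47.9 cm

Distances travelled in equal time are proportional to diffusion rates, so d_CH₃NH₂/d_HCl = √(M_HCl/M_CH₃NH₂) = √(36.46/31.06) = 1.083.
With d_CH₃NH₂ + d_HCl = 92.1 cm, d_HCl = 92.1/(1 + 1.083) = 44.21 cm.
d_CH₃NH₂ = 92.1 − 44.21 = 47.9 cm.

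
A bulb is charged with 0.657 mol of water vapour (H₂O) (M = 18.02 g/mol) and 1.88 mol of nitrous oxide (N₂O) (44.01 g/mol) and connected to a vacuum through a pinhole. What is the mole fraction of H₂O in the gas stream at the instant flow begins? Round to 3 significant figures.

Effusion rate of each component ∝ n_i/√M_i (partial pressure × 1/√M).
So x_H₂O in the escaping gas = (n_H₂O/√M_H₂O) / Σ(n_i/√M_i)
= (0.657/√18.02) / (0.657/√18.02 + 1.88/√44.01) = 0.1548/(0.1548 + 0.2834) = 0.353.

0.353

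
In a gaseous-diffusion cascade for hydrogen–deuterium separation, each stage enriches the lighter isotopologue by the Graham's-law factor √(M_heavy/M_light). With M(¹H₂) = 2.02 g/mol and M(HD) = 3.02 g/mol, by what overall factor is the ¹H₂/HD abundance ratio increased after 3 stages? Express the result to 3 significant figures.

1.83

Each stage multiplies the ratio by α = √(3.02/2.02), so after 3 stages the overall factor is α^3 = (3.02/2.02)^(3/2).
= 1.49505^(3/2) = 1.83.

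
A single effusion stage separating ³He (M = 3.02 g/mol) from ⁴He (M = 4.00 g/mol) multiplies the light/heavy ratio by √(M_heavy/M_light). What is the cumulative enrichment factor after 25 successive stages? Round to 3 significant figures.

33.5

After 25 stages the ratio has grown by (√(4.00/3.02))^25 = (4.00/3.02)^(25/2).
= 1.32450^(25/2) = 33.5.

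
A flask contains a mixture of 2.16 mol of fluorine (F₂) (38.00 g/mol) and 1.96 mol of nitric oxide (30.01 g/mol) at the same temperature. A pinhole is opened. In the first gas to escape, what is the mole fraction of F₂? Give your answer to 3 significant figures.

Each component's effusion rate ∝ (its partial pressure)·(1/√M) ∝ n_i/√M_i.
So x_F₂ in the escaping gas = (n_F₂/√M_F₂) / Σ(n_i/√M_i)
= (2.16/√38.00) / (2.16/√38.00 + 1.96/√30.01) = 0.3504/(0.3504 + 0.3578) = 0.495.

0.495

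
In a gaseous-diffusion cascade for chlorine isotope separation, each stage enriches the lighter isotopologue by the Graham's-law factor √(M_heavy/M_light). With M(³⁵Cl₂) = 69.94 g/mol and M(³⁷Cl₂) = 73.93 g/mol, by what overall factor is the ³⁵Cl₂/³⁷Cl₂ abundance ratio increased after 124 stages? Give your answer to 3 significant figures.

31.2

After 124 stages the ratio has grown by (√(73.93/69.94))^124 = (73.93/69.94)^(124/2).
= 1.05705^62 = 31.2.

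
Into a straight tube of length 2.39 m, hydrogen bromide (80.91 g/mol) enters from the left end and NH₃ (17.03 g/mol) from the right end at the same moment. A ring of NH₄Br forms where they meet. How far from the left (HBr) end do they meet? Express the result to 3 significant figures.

0.752 m

Distances travelled in equal time are proportional to diffusion rates, so d_HBr/d_NH₃ = √(M_NH₃/M_HBr) = √(17.03/80.91) = 0.4588.
With d_HBr + d_NH₃ = 2.39 m, d_NH₃ = 2.39/(1 + 0.4588) = 1.638 m.
d_HBr = 2.39 − 1.638 = 0.752 m.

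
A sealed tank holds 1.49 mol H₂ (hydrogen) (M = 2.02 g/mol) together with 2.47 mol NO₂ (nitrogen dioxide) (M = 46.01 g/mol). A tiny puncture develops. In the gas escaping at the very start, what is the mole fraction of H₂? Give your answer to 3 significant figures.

Each component's effusion rate ∝ (its partial pressure)·(1/√M) ∝ n_i/√M_i.
x_H₂(eff) = (n_H₂/√M_H₂) / (n_H₂/√M_H₂ + n_NO₂/√M_NO₂)
= (1.49/√2.02) / (1.49/√2.02 + 2.47/√46.01) = 1.048/(1.048 + 0.3641) = 0.742.

0.742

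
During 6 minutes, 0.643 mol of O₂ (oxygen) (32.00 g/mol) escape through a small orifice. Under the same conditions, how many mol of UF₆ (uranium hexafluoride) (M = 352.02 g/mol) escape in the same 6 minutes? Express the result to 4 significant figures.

0.1939 mol

By Graham's law, rate_UF₆/rate_O₂ = √(M_O₂/M_UF₆) = √(32.00/352.02) = √0.09090 = 0.3015.
So the amount for UF₆ is 0.643 × 0.3015 = 0.1939 mol.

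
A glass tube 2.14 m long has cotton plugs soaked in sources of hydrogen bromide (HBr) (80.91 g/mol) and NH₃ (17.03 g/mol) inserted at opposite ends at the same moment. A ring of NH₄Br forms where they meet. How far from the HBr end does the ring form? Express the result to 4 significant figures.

0.6730 m

The fronts meet when d_HBr + d_NH₃ = L with d_HBr/d_NH₃ = √(M_NH₃/M_HBr) (Graham's law). Here √(M_NH₃/M_HBr) = √(17.03/80.91) = 0.4588.
With d_HBr + d_NH₃ = 2.14 m, d_NH₃ = 2.14/(1 + 0.4588) = 1.467 m.
d_HBr = 2.14 − 1.467 = 0.6730 m.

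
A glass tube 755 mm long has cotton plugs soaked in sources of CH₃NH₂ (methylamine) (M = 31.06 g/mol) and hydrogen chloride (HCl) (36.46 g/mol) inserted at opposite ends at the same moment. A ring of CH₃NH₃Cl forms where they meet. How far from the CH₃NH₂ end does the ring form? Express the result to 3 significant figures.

The fronts meet when d_CH₃NH₂ + d_HCl = L with d_CH₃NH₂/d_HCl = √(M_HCl/M_CH₃NH₂) (Graham's law). Here √(M_HCl/M_CH₃NH₂) = √(36.46/31.06) = 1.083.
With d_CH₃NH₂ + d_HCl = 755 mm, d_HCl = 755/(1 + 1.083) = 362.4 mm.
d_CH₃NH₂ = 755 − 362.4 = 393 mm.

393 mm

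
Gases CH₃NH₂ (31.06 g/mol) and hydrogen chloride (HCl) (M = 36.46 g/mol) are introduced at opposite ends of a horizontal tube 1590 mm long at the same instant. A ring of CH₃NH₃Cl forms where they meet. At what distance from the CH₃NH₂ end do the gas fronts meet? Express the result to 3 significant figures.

827 mm

Graham's law gives d_CH₃NH₂/d_HCl = rate_CH₃NH₂/rate_HCl = √(M_HCl/M_CH₃NH₂) = √(36.46/31.06) = 1.083.
With d_CH₃NH₂ + d_HCl = 1590 mm, d_HCl = 1590/(1 + 1.083) = 763.2 mm.
d_CH₃NH₂ = 1590 − 763.2 = 827 mm.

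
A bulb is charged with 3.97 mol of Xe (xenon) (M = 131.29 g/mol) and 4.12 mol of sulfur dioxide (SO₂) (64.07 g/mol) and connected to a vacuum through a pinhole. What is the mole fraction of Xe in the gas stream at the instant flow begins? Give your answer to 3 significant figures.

Each component's effusion rate ∝ (its partial pressure)·(1/√M) ∝ n_i/√M_i.
So x_Xe in the escaping gas = (n_Xe/√M_Xe) / Σ(n_i/√M_i)
= (3.97/√131.29) / (3.97/√131.29 + 4.12/√64.07) = 0.3465/(0.3465 + 0.5147) = 0.402.

0.402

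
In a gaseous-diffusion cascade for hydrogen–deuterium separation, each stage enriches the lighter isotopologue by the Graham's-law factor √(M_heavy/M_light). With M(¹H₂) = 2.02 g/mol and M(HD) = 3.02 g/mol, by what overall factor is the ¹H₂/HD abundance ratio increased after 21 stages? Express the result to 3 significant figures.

68.2

The single-stage factor is √(M_heavy/M_light), so 21 stages give [√(3.02/2.02)]^21 = (3.02/2.02)^(21/2).
= 1.49505^(21/2) = 68.2.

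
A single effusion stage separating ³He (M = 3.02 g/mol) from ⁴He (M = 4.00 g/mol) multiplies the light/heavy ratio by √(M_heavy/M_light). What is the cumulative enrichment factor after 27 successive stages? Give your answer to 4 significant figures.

44.43

Each stage multiplies the ratio by α = √(4.00/3.02), so after 27 stages the overall factor is α^27 = (4.00/3.02)^(27/2).
= 1.32450^(27/2) = 44.43.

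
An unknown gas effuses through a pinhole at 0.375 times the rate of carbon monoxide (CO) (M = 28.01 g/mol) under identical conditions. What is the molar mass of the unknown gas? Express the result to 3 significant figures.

Graham's law gives rate_X/rate_CO = √(M_CO/M_X).
0.375 = √(28.01/M_X)
M_X = 28.01 / 0.375² = 28.01 / 0.1406 = 199 g/mol

199 g/mol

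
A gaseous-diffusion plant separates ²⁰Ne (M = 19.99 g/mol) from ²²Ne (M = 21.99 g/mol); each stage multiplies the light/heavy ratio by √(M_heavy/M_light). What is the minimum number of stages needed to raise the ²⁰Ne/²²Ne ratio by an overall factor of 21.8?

Per stage α = (21.99/19.99)^(1/2) = 1.10005^0.5, giving ln α = 0.04768.
Need α^N ≥ 21.8 ⇒ N ≥ ln(21.8) / ln α = 3.082 / 0.04768 = 64.64.
Minimum whole number of stages: N = 65.

65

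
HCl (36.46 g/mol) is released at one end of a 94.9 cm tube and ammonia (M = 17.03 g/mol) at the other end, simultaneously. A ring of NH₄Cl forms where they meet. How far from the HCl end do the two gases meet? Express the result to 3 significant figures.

In equal time, each gas travels a distance ∝ its rate ∝ 1/√M, so d_HCl/d_NH₃ = √(M_NH₃/M_HCl) = √(17.03/36.46) = 0.6834.
With d_HCl + d_NH₃ = 94.9 cm, d_NH₃ = 94.9/(1 + 0.6834) = 56.37 cm.
d_HCl = 94.9 − 56.37 = 38.5 cm.

38.5 cm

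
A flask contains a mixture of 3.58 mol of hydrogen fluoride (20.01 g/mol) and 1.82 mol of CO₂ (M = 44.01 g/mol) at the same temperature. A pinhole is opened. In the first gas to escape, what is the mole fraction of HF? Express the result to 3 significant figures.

0.745

Rate_i ∝ x_i/√M_i (Graham's law weighted by mole fraction), so the effusate composition follows n_i/√M_i.
x_HF(eff) = (n_HF/√M_HF) / (n_HF/√M_HF + n_CO₂/√M_CO₂)
= (3.58/√20.01) / (3.58/√20.01 + 1.82/√44.01) = 0.8003/(0.8003 + 0.2743) = 0.745.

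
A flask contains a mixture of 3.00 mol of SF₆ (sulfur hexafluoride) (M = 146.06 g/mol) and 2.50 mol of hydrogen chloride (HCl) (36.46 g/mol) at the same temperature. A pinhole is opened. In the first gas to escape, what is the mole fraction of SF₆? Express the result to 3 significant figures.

The effusion rate of species i is ∝ p_i/√M_i ∝ n_i/√M_i.
So x_SF₆ in the escaping gas = (n_SF₆/√M_SF₆) / Σ(n_i/√M_i)
= (3.00/√146.06) / (3.00/√146.06 + 2.50/√36.46) = 0.2482/(0.2482 + 0.4140) = 0.375.

0.375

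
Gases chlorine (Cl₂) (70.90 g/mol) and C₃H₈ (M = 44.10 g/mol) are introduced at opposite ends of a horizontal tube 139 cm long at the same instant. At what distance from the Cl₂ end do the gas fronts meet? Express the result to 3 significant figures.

61.3 cm

The fronts meet when d_Cl₂ + d_C₃H₈ = L with d_Cl₂/d_C₃H₈ = √(M_C₃H₈/M_Cl₂) (Graham's law). Here √(M_C₃H₈/M_Cl₂) = √(44.10/70.90) = 0.7887.
With d_Cl₂ + d_C₃H₈ = 139 cm, d_C₃H₈ = 139/(1 + 0.7887) = 77.71 cm.
d_Cl₂ = 139 − 77.71 = 61.3 cm.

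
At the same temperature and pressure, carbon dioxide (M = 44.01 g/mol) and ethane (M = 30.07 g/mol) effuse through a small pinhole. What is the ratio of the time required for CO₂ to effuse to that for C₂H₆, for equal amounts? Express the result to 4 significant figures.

By Graham's law, t_CO₂/t_C₂H₆ = √(M_CO₂/M_C₂H₆) = √(44.01/30.07) = √1.464 = 1.210.

1.210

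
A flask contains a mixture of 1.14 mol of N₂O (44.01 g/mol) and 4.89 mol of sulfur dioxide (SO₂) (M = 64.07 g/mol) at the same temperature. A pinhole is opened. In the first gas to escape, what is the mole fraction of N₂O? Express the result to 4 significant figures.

0.2195

Effusion rate of each component ∝ n_i/√M_i (partial pressure × 1/√M).
So x_N₂O in the escaping gas = (n_N₂O/√M_N₂O) / Σ(n_i/√M_i)
= (1.14/√44.01) / (1.14/√44.01 + 4.89/√64.07) = 0.1718/(0.1718 + 0.6109) = 0.2195.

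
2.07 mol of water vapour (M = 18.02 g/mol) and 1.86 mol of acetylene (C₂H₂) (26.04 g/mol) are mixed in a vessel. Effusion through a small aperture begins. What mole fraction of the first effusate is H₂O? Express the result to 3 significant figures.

0.572

Each component's effusion rate ∝ (its partial pressure)·(1/√M) ∝ n_i/√M_i.
So x_H₂O in the escaping gas = (n_H₂O/√M_H₂O) / Σ(n_i/√M_i)
= (2.07/√18.02) / (2.07/√18.02 + 1.86/√26.04) = 0.4876/(0.4876 + 0.3645) = 0.572.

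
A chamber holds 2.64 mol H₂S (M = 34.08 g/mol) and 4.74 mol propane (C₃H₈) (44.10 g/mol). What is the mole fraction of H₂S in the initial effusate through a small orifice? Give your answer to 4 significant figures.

0.3878

The effusion rate of species i is ∝ p_i/√M_i ∝ n_i/√M_i.
x_H₂S(eff) = (n_H₂S/√M_H₂S) / (n_H₂S/√M_H₂S + n_C₃H₈/√M_C₃H₈)
= (2.64/√34.08) / (2.64/√34.08 + 4.74/√44.10) = 0.4522/(0.4522 + 0.7138) = 0.3878.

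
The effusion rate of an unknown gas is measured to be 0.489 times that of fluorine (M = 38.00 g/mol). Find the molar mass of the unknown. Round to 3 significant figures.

Since effusion rate ∝ 1/√M, rate_X/rate_F₂ = √(M_F₂/M_X).
0.489 = √(38.00/M_X)
M_X = 38.00 / 0.489² = 38.00 / 0.2391 = 159 g/mol

159 g/mol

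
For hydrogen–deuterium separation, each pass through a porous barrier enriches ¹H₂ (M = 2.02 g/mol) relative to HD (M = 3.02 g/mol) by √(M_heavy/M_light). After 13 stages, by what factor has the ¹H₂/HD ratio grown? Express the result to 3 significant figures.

13.7

Overall factor = α^13 with α = √(3.02/2.02), i.e. (3.02/2.02)^(13/2).
= 1.49505^(13/2) = 13.7.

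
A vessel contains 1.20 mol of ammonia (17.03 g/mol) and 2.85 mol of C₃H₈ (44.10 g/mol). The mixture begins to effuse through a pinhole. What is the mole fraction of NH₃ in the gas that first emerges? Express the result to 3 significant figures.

0.404

Each component's effusion rate ∝ (its partial pressure)·(1/√M) ∝ n_i/√M_i.
Mole fraction of NH₃ in the effusate = (n_NH₃/√M_NH₃) / (n_NH₃/√M_NH₃ + n_C₃H₈/√M_C₃H₈)
= (1.20/√17.03) / (1.20/√17.03 + 2.85/√44.10) = 0.2908/(0.2908 + 0.4292) = 0.404.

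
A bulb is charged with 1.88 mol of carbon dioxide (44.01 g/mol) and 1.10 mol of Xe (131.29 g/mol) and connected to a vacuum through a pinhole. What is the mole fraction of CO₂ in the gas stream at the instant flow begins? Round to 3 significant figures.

Each component's effusion rate ∝ (its partial pressure)·(1/√M) ∝ n_i/√M_i.
Mole fraction of CO₂ in the effusate = (n_CO₂/√M_CO₂) / (n_CO₂/√M_CO₂ + n_Xe/√M_Xe)
= (1.88/√44.01) / (1.88/√44.01 + 1.10/√131.29) = 0.2834/(0.2834 + 0.09600) = 0.747.

0.747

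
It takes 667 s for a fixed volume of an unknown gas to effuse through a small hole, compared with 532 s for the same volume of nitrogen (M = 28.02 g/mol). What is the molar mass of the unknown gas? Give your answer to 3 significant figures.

44.0 g/mol

From Graham's law, t_X/t_N₂ = √(M_X/M_N₂).
667/532 = 1.254 = √(M_X/28.02)
M_X = 28.02 × 1.254² = 28.02 × 1.572 = 44.0 g/mol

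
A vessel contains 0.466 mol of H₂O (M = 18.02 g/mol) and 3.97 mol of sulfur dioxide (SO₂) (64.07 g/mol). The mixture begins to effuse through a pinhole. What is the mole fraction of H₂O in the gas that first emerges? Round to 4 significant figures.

0.1812

Each component's effusion rate ∝ (its partial pressure)·(1/√M) ∝ n_i/√M_i.
So x_H₂O in the escaping gas = (n_H₂O/√M_H₂O) / Σ(n_i/√M_i)
= (0.466/√18.02) / (0.466/√18.02 + 3.97/√64.07) = 0.1098/(0.1098 + 0.4960) = 0.1812.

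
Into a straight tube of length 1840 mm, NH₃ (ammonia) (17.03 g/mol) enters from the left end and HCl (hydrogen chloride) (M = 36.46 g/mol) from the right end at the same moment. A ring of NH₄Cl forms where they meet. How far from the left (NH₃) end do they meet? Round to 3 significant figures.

In equal time, each gas travels a distance ∝ its rate ∝ 1/√M, so d_NH₃/d_HCl = √(M_HCl/M_NH₃) = √(36.46/17.03) = 1.463.
With d_NH₃ + d_HCl = 1840 mm, d_HCl = 1840/(1 + 1.463) = 747.0 mm.
d_NH₃ = 1840 − 747.0 = 1090 mm.

1090 mm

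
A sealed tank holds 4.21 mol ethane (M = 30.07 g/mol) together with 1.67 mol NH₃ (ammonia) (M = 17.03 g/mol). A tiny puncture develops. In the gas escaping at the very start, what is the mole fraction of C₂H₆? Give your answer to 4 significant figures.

The effusion rate of species i is ∝ p_i/√M_i ∝ n_i/√M_i.
Mole fraction of C₂H₆ in the effusate = (n_C₂H₆/√M_C₂H₆) / (n_C₂H₆/√M_C₂H₆ + n_NH₃/√M_NH₃)
= (4.21/√30.07) / (4.21/√30.07 + 1.67/√17.03) = 0.7677/(0.7677 + 0.4047) = 0.6548.

0.6548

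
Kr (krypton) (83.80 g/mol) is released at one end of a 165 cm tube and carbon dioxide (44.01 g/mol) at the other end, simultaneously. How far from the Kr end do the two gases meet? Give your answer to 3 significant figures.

The fronts meet when d_Kr + d_CO₂ = L with d_Kr/d_CO₂ = √(M_CO₂/M_Kr) (Graham's law). Here √(M_CO₂/M_Kr) = √(44.01/83.80) = 0.7247.
With d_Kr + d_CO₂ = 165 cm, d_CO₂ = 165/(1 + 0.7247) = 95.67 cm.
d_Kr = 165 − 95.67 = 69.3 cm.

69.3 cm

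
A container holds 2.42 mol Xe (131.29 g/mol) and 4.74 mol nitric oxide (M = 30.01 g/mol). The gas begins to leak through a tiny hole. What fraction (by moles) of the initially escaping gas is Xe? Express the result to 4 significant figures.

Effusion rate of each component ∝ n_i/√M_i (partial pressure × 1/√M).
So x_Xe in the escaping gas = (n_Xe/√M_Xe) / Σ(n_i/√M_i)
= (2.42/√131.29) / (2.42/√131.29 + 4.74/√30.01) = 0.2112/(0.2112 + 0.8653) = 0.1962.

0.1962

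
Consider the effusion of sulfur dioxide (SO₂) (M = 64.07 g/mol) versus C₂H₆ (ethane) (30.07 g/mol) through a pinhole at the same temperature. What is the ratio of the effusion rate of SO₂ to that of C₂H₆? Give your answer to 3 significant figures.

0.685

Using Graham's law: rate_SO₂/rate_C₂H₆ = √(M_C₂H₆/M_SO₂) = √(30.07/64.07) = √0.4693 = 0.685.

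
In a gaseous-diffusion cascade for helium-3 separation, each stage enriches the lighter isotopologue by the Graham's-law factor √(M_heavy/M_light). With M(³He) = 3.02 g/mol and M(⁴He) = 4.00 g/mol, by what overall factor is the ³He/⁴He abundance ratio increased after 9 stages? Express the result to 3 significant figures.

3.54

Each stage multiplies the ratio by α = √(4.00/3.02), so after 9 stages the overall factor is α^9 = (4.00/3.02)^(9/2).
= 1.32450^(9/2) = 3.54.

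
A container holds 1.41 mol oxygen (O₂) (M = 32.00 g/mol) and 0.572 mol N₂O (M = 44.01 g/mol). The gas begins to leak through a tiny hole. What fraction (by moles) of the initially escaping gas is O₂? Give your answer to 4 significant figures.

Each component's effusion rate ∝ (its partial pressure)·(1/√M) ∝ n_i/√M_i.
x_O₂(eff) = (n_O₂/√M_O₂) / (n_O₂/√M_O₂ + n_N₂O/√M_N₂O)
= (1.41/√32.00) / (1.41/√32.00 + 0.572/√44.01) = 0.2493/(0.2493 + 0.08622) = 0.7430.

0.7430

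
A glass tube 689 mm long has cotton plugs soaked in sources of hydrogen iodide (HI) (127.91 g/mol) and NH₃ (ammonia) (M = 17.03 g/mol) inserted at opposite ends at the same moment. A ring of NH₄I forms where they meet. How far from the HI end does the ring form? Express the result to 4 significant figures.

The fronts meet when d_HI + d_NH₃ = L with d_HI/d_NH₃ = √(M_NH₃/M_HI) (Graham's law). Here √(M_NH₃/M_HI) = √(17.03/127.91) = 0.3649.
With d_HI + d_NH₃ = 689 mm, d_NH₃ = 689/(1 + 0.3649) = 504.8 mm.
d_HI = 689 − 504.8 = 184.2 mm.

184.2 mm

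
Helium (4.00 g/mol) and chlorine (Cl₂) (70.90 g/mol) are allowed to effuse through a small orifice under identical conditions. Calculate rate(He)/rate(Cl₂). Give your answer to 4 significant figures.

4.210

Since effusion rate ∝ 1/√M, rate_He/rate_Cl₂ = √(M_Cl₂/M_He) = √(70.90/4.00) = √17.73 = 4.210.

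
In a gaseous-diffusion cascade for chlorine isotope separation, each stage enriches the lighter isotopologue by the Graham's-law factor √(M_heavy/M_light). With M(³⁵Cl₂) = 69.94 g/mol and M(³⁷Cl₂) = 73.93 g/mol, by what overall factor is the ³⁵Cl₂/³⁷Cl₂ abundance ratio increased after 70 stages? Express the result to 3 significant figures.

After 70 stages the ratio has grown by (√(73.93/69.94))^70 = (73.93/69.94)^(70/2).
= 1.05705^35 = 6.97.

6.97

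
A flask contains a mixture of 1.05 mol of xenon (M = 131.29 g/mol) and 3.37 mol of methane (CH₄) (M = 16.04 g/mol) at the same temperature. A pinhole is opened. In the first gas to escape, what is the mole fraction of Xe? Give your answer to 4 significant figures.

0.09821

Each component's effusion rate ∝ (its partial pressure)·(1/√M) ∝ n_i/√M_i.
Mole fraction of Xe in the effusate = (n_Xe/√M_Xe) / (n_Xe/√M_Xe + n_CH₄/√M_CH₄)
= (1.05/√131.29) / (1.05/√131.29 + 3.37/√16.04) = 0.09164/(0.09164 + 0.8414) = 0.09821.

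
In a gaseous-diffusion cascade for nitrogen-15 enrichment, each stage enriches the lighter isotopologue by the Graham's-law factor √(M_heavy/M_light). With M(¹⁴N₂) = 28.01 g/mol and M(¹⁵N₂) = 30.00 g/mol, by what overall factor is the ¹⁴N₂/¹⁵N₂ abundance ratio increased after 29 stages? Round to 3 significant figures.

2.71

The single-stage factor is √(M_heavy/M_light), so 29 stages give [√(30.00/28.01)]^29 = (30.00/28.01)^(29/2).
= 1.07105^(29/2) = 2.71.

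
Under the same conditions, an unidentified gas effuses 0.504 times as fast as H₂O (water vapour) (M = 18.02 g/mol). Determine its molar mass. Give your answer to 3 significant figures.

From Graham's law, rate_X/rate_H₂O = √(M_H₂O/M_X).
0.504 = √(18.02/M_X)
M_X = 18.02 / 0.504² = 18.02 / 0.2540 = 70.9 g/mol

70.9 g/mol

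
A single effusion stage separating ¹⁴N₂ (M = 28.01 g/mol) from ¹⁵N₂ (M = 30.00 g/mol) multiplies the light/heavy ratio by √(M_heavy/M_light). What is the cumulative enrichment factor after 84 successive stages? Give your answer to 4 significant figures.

17.86

After 84 stages the ratio has grown by (√(30.00/28.01))^84 = (30.00/28.01)^(84/2).
= 1.07105^42 = 17.86.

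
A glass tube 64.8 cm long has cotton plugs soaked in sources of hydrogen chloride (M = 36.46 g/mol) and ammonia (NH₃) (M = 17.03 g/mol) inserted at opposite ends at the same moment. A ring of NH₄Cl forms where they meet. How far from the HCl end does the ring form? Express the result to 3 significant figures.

26.3 cm

In equal time, each gas travels a distance ∝ its rate ∝ 1/√M, so d_HCl/d_NH₃ = √(M_NH₃/M_HCl) = √(17.03/36.46) = 0.6834.
With d_HCl + d_NH₃ = 64.8 cm, d_NH₃ = 64.8/(1 + 0.6834) = 38.49 cm.
d_HCl = 64.8 − 38.49 = 26.3 cm.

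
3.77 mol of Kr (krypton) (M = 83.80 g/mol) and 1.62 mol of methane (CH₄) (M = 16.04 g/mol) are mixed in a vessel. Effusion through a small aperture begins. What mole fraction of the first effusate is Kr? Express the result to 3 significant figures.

0.504

Effusion rate of each component ∝ n_i/√M_i (partial pressure × 1/√M).
Mole fraction of Kr in the effusate = (n_Kr/√M_Kr) / (n_Kr/√M_Kr + n_CH₄/√M_CH₄)
= (3.77/√83.80) / (3.77/√83.80 + 1.62/√16.04) = 0.4118/(0.4118 + 0.4045) = 0.504.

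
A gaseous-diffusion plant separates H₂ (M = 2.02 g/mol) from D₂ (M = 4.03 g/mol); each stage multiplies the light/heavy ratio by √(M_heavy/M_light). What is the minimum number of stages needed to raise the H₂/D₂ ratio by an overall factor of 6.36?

6

With α = √(4.03/2.02) per stage, ln α = ½ ln(1.99505) = 0.3453.
Need α^N ≥ 6.36 ⇒ N ≥ ln(6.36) / ln α = 1.850 / 0.3453 = 5.36.
Rounding up, N = 6 stages.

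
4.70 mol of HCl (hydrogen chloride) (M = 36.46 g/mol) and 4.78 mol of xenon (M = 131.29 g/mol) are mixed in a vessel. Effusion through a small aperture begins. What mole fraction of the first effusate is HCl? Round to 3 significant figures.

0.651

Rate_i ∝ x_i/√M_i (Graham's law weighted by mole fraction), so the effusate composition follows n_i/√M_i.
So x_HCl in the escaping gas = (n_HCl/√M_HCl) / Σ(n_i/√M_i)
= (4.70/√36.46) / (4.70/√36.46 + 4.78/√131.29) = 0.7784/(0.7784 + 0.4172) = 0.651.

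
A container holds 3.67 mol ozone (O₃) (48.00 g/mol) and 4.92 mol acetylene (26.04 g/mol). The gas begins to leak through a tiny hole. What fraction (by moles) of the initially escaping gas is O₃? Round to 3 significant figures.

0.355

Each component's effusion rate ∝ (its partial pressure)·(1/√M) ∝ n_i/√M_i.
Mole fraction of O₃ in the effusate = (n_O₃/√M_O₃) / (n_O₃/√M_O₃ + n_C₂H₂/√M_C₂H₂)
= (3.67/√48.00) / (3.67/√48.00 + 4.92/√26.04) = 0.5297/(0.5297 + 0.9642) = 0.355.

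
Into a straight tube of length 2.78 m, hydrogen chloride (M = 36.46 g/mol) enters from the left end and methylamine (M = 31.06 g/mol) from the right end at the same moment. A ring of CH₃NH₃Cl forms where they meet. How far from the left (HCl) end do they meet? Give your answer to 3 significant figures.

1.33 m

In equal time, each gas travels a distance ∝ its rate ∝ 1/√M, so d_HCl/d_CH₃NH₂ = √(M_CH₃NH₂/M_HCl) = √(31.06/36.46) = 0.9230.
With d_HCl + d_CH₃NH₂ = 2.78 m, d_CH₃NH₂ = 2.78/(1 + 0.9230) = 1.446 m.
d_HCl = 2.78 − 1.446 = 1.33 m.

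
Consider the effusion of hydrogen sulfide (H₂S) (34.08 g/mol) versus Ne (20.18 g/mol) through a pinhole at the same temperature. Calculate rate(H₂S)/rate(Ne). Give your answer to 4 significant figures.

0.7695

By Graham's law, rate_H₂S/rate_Ne = √(M_Ne/M_H₂S) = √(20.18/34.08) = √0.5921 = 0.7695.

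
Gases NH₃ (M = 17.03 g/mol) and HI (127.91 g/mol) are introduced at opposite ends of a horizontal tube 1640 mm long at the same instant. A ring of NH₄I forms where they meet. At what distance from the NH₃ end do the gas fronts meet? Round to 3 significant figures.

In equal time, each gas travels a distance ∝ its rate ∝ 1/√M, so d_NH₃/d_HI = √(M_HI/M_NH₃) = √(127.91/17.03) = 2.741.
With d_NH₃ + d_HI = 1640 mm, d_HI = 1640/(1 + 2.741) = 438.4 mm.
d_NH₃ = 1640 − 438.4 = 1200 mm.

1200 mm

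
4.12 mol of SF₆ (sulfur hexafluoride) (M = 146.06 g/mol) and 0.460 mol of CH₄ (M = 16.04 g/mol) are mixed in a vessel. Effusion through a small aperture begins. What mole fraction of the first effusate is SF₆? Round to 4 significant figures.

0.7480

The effusion rate of species i is ∝ p_i/√M_i ∝ n_i/√M_i.
x_SF₆(eff) = (n_SF₆/√M_SF₆) / (n_SF₆/√M_SF₆ + n_CH₄/√M_CH₄)
= (4.12/√146.06) / (4.12/√146.06 + 0.460/√16.04) = 0.3409/(0.3409 + 0.1149) = 0.7480.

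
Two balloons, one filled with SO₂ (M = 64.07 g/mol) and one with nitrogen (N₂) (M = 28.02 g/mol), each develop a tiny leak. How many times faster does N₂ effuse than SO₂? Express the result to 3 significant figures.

Since effusion rate ∝ 1/√M, rate_N₂/rate_SO₂ = √(M_SO₂/M_N₂) = √(64.07/28.02) = √2.287 = 1.51.

1.51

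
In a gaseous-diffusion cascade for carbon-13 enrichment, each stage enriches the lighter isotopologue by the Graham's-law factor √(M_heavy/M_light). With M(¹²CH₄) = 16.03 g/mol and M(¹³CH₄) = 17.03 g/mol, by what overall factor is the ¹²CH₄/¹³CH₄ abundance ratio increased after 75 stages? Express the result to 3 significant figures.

9.67

After 75 stages the ratio has grown by (√(17.03/16.03))^75 = (17.03/16.03)^(75/2).
= 1.06238^(75/2) = 9.67.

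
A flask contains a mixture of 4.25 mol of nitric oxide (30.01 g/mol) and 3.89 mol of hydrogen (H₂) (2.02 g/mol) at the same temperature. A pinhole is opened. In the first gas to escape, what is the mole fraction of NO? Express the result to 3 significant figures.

0.221

Effusion rate of each component ∝ n_i/√M_i (partial pressure × 1/√M).
x_NO(eff) = (n_NO/√M_NO) / (n_NO/√M_NO + n_H₂/√M_H₂)
= (4.25/√30.01) / (4.25/√30.01 + 3.89/√2.02) = 0.7758/(0.7758 + 2.737) = 0.221.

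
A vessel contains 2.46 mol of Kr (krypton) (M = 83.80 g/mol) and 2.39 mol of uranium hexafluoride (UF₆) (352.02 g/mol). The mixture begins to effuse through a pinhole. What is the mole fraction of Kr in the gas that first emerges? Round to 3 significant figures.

Each component's effusion rate ∝ (its partial pressure)·(1/√M) ∝ n_i/√M_i.
So x_Kr in the escaping gas = (n_Kr/√M_Kr) / Σ(n_i/√M_i)
= (2.46/√83.80) / (2.46/√83.80 + 2.39/√352.02) = 0.2687/(0.2687 + 0.1274) = 0.678.

0.678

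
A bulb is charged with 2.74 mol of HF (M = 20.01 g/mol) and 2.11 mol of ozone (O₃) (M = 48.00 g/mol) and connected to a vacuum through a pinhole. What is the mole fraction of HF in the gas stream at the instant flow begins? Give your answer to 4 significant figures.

0.6679

Rate_i ∝ x_i/√M_i (Graham's law weighted by mole fraction), so the effusate composition follows n_i/√M_i.
Mole fraction of HF in the effusate = (n_HF/√M_HF) / (n_HF/√M_HF + n_O₃/√M_O₃)
= (2.74/√20.01) / (2.74/√20.01 + 2.11/√48.00) = 0.6125/(0.6125 + 0.3046) = 0.6679.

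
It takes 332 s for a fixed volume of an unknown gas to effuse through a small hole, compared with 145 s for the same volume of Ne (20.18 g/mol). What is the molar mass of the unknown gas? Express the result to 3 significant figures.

106 g/mol

From Graham's law, t_X/t_Ne = √(M_X/M_Ne).
332/145 = 2.290 = √(M_X/20.18)
M_X = 20.18 × 2.290² = 20.18 × 5.243 = 106 g/mol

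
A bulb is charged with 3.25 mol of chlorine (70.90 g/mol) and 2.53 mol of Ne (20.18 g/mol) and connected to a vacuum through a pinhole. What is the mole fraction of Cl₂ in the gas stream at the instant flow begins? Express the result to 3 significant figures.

Rate_i ∝ x_i/√M_i (Graham's law weighted by mole fraction), so the effusate composition follows n_i/√M_i.
x_Cl₂(eff) = (n_Cl₂/√M_Cl₂) / (n_Cl₂/√M_Cl₂ + n_Ne/√M_Ne)
= (3.25/√70.90) / (3.25/√70.90 + 2.53/√20.18) = 0.3860/(0.3860 + 0.5632) = 0.407.

0.407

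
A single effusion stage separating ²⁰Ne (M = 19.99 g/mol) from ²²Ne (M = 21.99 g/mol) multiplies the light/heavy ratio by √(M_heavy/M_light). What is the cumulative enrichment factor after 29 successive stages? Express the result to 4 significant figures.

Each stage multiplies the ratio by α = √(21.99/19.99), so after 29 stages the overall factor is α^29 = (21.99/19.99)^(29/2).
= 1.10005^(29/2) = 3.985.

3.985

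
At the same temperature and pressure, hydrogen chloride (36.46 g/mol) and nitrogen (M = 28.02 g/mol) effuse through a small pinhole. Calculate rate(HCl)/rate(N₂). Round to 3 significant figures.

By Graham's law, rate_HCl/rate_N₂ = √(M_N₂/M_HCl) = √(28.02/36.46) = √0.7685 = 0.877.

0.877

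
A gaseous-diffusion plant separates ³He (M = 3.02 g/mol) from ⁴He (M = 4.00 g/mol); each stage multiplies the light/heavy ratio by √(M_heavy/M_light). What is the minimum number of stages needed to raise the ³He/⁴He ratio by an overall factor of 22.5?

With α = √(4.00/3.02) per stage, ln α = ½ ln(1.32450) = 0.1405.
Need α^N ≥ 22.5 ⇒ N ≥ ln(22.5) / ln α = 3.114 / 0.1405 = 22.16.
So at least 23 stages are needed.

23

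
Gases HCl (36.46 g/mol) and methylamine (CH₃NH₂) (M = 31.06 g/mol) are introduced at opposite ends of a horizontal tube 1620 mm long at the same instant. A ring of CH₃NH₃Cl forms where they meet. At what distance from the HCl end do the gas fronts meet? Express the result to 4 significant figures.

Graham's law gives d_HCl/d_CH₃NH₂ = rate_HCl/rate_CH₃NH₂ = √(M_CH₃NH₂/M_HCl) = √(31.06/36.46) = 0.9230.
With d_HCl + d_CH₃NH₂ = 1620 mm, d_CH₃NH₂ = 1620/(1 + 0.9230) = 842.4 mm.
d_HCl = 1620 − 842.4 = 777.6 mm.

777.6 mm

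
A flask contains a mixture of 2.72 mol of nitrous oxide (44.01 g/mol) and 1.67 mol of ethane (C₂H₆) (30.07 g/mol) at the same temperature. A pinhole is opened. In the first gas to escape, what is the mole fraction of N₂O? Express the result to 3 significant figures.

0.574

The effusion rate of species i is ∝ p_i/√M_i ∝ n_i/√M_i.
So x_N₂O in the escaping gas = (n_N₂O/√M_N₂O) / Σ(n_i/√M_i)
= (2.72/√44.01) / (2.72/√44.01 + 1.67/√30.07) = 0.4100/(0.4100 + 0.3045) = 0.574.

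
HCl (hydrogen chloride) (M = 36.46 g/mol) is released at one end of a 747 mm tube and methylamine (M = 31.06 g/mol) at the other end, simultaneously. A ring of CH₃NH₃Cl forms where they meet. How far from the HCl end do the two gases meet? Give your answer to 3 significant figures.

Distances travelled in equal time are proportional to diffusion rates, so d_HCl/d_CH₃NH₂ = √(M_CH₃NH₂/M_HCl) = √(31.06/36.46) = 0.9230.
With d_HCl + d_CH₃NH₂ = 747 mm, d_CH₃NH₂ = 747/(1 + 0.9230) = 388.5 mm.
d_HCl = 747 − 388.5 = 359 mm.

359 mm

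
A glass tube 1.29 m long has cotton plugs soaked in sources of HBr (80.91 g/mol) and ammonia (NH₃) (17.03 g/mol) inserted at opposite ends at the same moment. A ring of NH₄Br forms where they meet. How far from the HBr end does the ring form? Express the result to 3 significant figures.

0.406 m

Graham's law gives d_HBr/d_NH₃ = rate_HBr/rate_NH₃ = √(M_NH₃/M_HBr) = √(17.03/80.91) = 0.4588.
With d_HBr + d_NH₃ = 1.29 m, d_NH₃ = 1.29/(1 + 0.4588) = 0.8843 m.
d_HBr = 1.29 − 0.8843 = 0.406 m.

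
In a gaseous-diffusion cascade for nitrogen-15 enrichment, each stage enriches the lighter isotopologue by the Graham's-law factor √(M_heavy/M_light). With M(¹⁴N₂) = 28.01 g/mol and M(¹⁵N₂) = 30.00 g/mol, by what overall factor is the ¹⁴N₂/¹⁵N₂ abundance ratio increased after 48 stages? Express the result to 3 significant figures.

The single-stage factor is √(M_heavy/M_light), so 48 stages give [√(30.00/28.01)]^48 = (30.00/28.01)^(48/2).
= 1.07105^24 = 5.19.

5.19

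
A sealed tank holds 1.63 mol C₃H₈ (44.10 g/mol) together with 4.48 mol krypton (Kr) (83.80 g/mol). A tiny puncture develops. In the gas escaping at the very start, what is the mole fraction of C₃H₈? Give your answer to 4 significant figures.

Effusion rate of each component ∝ n_i/√M_i (partial pressure × 1/√M).
Mole fraction of C₃H₈ in the effusate = (n_C₃H₈/√M_C₃H₈) / (n_C₃H₈/√M_C₃H₈ + n_Kr/√M_Kr)
= (1.63/√44.10) / (1.63/√44.10 + 4.48/√83.80) = 0.2455/(0.2455 + 0.4894) = 0.3340.

0.3340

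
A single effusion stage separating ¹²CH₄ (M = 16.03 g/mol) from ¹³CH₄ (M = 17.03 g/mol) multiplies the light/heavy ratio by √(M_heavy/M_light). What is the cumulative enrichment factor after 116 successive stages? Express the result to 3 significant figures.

33.4

Overall factor = α^116 with α = √(17.03/16.03), i.e. (17.03/16.03)^(116/2).
= 1.06238^58 = 33.4.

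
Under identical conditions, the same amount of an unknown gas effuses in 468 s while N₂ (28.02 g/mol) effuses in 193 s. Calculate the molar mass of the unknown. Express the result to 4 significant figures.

164.8 g/mol

Using Graham's law: t_X/t_N₂ = √(M_X/M_N₂).
468/193 = 2.425 = √(M_X/28.02)
M_X = 28.02 × 2.425² = 28.02 × 5.880 = 164.8 g/mol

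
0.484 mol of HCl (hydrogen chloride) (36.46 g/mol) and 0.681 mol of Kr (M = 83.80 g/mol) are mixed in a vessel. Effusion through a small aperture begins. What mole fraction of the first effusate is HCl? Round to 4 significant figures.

0.5186

Rate_i ∝ x_i/√M_i (Graham's law weighted by mole fraction), so the effusate composition follows n_i/√M_i.
x_HCl(eff) = (n_HCl/√M_HCl) / (n_HCl/√M_HCl + n_Kr/√M_Kr)
= (0.484/√36.46) / (0.484/√36.46 + 0.681/√83.80) = 0.08016/(0.08016 + 0.07439) = 0.5186.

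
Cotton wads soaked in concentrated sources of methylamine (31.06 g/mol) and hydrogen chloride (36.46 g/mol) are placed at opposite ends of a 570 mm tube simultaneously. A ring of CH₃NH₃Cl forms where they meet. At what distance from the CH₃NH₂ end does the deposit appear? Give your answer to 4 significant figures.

296.4 mm

The fronts meet when d_CH₃NH₂ + d_HCl = L with d_CH₃NH₂/d_HCl = √(M_HCl/M_CH₃NH₂) (Graham's law). Here √(M_HCl/M_CH₃NH₂) = √(36.46/31.06) = 1.083.
With d_CH₃NH₂ + d_HCl = 570 mm, d_HCl = 570/(1 + 1.083) = 273.6 mm.
d_CH₃NH₂ = 570 − 273.6 = 296.4 mm.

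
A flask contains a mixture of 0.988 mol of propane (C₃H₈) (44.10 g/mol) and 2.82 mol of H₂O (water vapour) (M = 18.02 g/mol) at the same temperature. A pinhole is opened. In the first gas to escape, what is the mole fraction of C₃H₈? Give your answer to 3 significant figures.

0.183

The effusion rate of species i is ∝ p_i/√M_i ∝ n_i/√M_i.
So x_C₃H₈ in the escaping gas = (n_C₃H₈/√M_C₃H₈) / Σ(n_i/√M_i)
= (0.988/√44.10) / (0.988/√44.10 + 2.82/√18.02) = 0.1488/(0.1488 + 0.6643) = 0.183.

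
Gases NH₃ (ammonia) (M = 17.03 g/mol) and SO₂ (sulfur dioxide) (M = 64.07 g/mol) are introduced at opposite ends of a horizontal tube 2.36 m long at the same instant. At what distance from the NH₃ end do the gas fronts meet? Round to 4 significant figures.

1.557 m

The fronts meet when d_NH₃ + d_SO₂ = L with d_NH₃/d_SO₂ = √(M_SO₂/M_NH₃) (Graham's law). Here √(M_SO₂/M_NH₃) = √(64.07/17.03) = 1.940.
With d_NH₃ + d_SO₂ = 2.36 m, d_SO₂ = 2.36/(1 + 1.940) = 0.8028 m.
d_NH₃ = 2.36 − 0.8028 = 1.557 m.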